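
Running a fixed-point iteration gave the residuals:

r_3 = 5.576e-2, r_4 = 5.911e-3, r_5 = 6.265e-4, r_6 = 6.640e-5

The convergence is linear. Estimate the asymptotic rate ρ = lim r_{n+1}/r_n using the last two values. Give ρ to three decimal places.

0.106

ρ ≈ r_6/r_5 = 6.640e-5/6.265e-4 = 0.10599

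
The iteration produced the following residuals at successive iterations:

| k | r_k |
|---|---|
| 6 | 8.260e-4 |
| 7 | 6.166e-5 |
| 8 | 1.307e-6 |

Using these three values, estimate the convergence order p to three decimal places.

1.485

p ≈ ln(r_8/r_7) / ln(r_7/r_6)
  = ln(1.307e-6/6.166e-5) / ln(6.166e-5/8.260e-4)
  = ln(0.0211969) / ln(0.0746489)
  = -3.853900 / -2.594959 ≈ 1.485149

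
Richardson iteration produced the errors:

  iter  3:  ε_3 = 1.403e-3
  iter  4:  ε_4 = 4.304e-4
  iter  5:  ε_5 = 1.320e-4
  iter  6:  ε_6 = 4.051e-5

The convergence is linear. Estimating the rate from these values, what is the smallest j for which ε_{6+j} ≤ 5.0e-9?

Rate ρ ≈ ε_6/ε_5 = 4.051e-5/1.320e-4 = 0.3069.
After j more steps, ε_{6+j} ≈ 4.051e-5·ρ^j; need ρ^j ≤ 5.0e-9/4.051e-5 = 0.000123426.
j ≥ ln(0.000123426)/ln(0.3069) = -8.9999/-1.18123 = 7.619.
So 8 more iterations are needed.

8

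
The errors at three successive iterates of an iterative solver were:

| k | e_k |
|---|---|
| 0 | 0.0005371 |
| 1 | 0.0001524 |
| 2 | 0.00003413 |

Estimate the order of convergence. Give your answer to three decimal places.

p ≈ ln(e_2/e_1) / ln(e_1/e_0)
  = ln(0.00003413/0.0001524) / ln(0.0001524/0.0005371)
  = ln(0.22395) / ln(0.283746)
  = -1.496332 / -1.259676 ≈ 1.187871

1.188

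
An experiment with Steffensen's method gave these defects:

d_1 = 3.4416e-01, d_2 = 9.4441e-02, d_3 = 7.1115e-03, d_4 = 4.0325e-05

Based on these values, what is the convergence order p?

Consecutive ratios: d_4/d_3 = 4.0325e-05/7.1115e-03 = 0.00567039, d_3/d_2 = 7.1115e-03/9.4441e-02 = 0.075301.
p ≈ ln(0.00567039)/ln(0.075301) = -5.1725/-2.5863 ≈ 2.00.
So the convergence is quadratic (order 2).

2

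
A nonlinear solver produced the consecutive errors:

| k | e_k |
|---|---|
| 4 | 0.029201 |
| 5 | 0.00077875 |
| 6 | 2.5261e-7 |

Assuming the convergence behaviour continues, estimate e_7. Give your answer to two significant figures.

First estimate the order: p ≈ ln(e_6/e_5) / ln(e_5/e_4) = ln(2.5261e-7/0.00077875)/ln(0.00077875/0.029201) = ln(0.000324379)/ln(0.0266686) ≈ 2.2166.
Then e_7 ≈ e_6·(e_6/e_5)^p = 2.5261e-7·(0.000324379)^2.2166 = 2.5261e-7·1.84671e-08 ≈ 4.665e-15.

4.7e-15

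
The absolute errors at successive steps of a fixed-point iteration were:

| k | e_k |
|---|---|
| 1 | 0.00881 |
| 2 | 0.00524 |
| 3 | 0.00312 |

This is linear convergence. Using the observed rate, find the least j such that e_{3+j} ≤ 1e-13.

Rate ρ ≈ e_3/e_2 = 0.00312/0.00524 = 0.5954.
After j more steps, e_{3+j} ≈ 0.00312·ρ^j; need ρ^j ≤ 1e-13/0.00312 = 3.20513e-11.
j ≥ ln(3.20513e-11)/ln(0.5954) = -24.1637/-0.51852 = 46.601.
So 47 more iterations are needed.

47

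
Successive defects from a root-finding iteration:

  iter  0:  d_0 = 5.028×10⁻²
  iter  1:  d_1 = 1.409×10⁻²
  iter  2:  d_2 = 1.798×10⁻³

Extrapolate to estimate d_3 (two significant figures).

6.4e-5

First estimate the order: p ≈ ln(d_2/d_1) / ln(d_1/d_0) = ln(1.798×10⁻³/1.409×10⁻²)/ln(1.409×10⁻²/5.028×10⁻²) = ln(0.127608)/ln(0.280231) ≈ 1.6184.
Then d_3 ≈ d_2·(d_2/d_1)^p = 1.798×10⁻³·(0.127608)^1.6184 = 1.798×10⁻³·0.0357234 ≈ 6.423e-05.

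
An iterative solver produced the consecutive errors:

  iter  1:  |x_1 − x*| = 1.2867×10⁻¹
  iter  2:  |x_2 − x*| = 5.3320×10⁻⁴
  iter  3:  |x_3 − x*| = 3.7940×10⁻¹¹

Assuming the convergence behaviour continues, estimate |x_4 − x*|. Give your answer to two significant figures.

1.4e-32

First estimate the order: p ≈ ln(|x_3 − x*|/|x_2 − x*|) / ln(|x_2 − x*|/|x_1 − x*|) = ln(3.7940×10⁻¹¹/5.3320×10⁻⁴)/ln(5.3320×10⁻⁴/1.2867×10⁻¹) = ln(7.11553e-08)/ln(0.00414393) ≈ 3.0000.
Then |x_4 − x*| ≈ |x_3 − x*|·(|x_3 − x*|/|x_2 − x*|)^p = 3.7940×10⁻¹¹·(7.11553e-08)^3.0000 = 3.7940×10⁻¹¹·3.60265e-22 ≈ 1.367e-32.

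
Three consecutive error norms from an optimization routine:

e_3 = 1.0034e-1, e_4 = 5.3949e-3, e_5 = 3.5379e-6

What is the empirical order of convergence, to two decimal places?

2.51

p ≈ ln(e_5/e_4) / ln(e_4/e_3)
  = ln(3.5379e-6/5.3949e-3) / ln(5.3949e-3/1.0034e-1)
  = ln(0.000655786) / ln(0.0537662)
  = -7.32968 / -2.92311 ≈ 2.50749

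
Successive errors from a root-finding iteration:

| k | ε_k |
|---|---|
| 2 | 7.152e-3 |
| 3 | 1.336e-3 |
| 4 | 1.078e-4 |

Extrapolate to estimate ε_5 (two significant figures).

2.5e-6

First estimate the order: p ≈ ln(ε_4/ε_3) / ln(ε_3/ε_2) = ln(1.078e-4/1.336e-3)/ln(1.336e-3/7.152e-3) = ln(0.0806886)/ln(0.186801) ≈ 1.5004.
Then ε_5 ≈ ε_4·(ε_4/ε_3)^p = 1.078e-4·(0.0806886)^1.5004 = 1.078e-4·0.0228971 ≈ 2.468e-06.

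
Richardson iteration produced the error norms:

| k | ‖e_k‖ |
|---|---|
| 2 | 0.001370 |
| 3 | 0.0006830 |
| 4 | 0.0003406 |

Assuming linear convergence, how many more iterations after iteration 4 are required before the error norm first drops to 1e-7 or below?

12

Rate ρ ≈ ‖e_4‖/‖e_3‖ = 0.0003406/0.0006830 = 0.4987.
After j more steps, ‖e_{4+j}‖ ≈ 0.0003406·ρ^j; need ρ^j ≤ 1e-7/0.0003406 = 0.0002936.
j ≥ ln(0.0002936)/ln(0.4987) = -8.1333/-0.69575 = 11.690.
So 12 more iterations are needed.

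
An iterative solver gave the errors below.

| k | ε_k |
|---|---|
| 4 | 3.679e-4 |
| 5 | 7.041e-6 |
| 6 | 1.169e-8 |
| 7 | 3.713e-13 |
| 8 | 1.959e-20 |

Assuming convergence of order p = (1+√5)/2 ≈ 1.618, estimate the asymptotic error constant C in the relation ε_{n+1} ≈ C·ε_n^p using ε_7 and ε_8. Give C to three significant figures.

2.54

C ≈ ε_8 / ε_7^1.618
  = 1.959e-20 / (3.713e-13)^1.618
  = 1.959e-20 / 7.72351e-21 ≈ 2.5364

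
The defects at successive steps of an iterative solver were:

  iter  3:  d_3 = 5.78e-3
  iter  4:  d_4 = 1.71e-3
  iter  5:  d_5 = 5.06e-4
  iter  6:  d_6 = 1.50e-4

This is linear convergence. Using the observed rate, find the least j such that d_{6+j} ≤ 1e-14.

20

Rate ρ ≈ d_6/d_5 = 1.50e-4/5.06e-4 = 0.2964.
After j more steps, d_{6+j} ≈ 1.50e-4·ρ^j; need ρ^j ≤ 1e-14/1.50e-4 = 6.66667e-11.
j ≥ ln(6.66667e-11)/ln(0.2964) = -23.4313/-1.21605 = 19.268.
So 20 more iterations are needed.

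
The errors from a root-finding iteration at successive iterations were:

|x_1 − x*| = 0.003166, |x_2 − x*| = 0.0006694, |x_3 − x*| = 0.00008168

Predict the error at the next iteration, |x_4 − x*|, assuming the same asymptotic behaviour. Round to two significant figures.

First estimate the order: p ≈ ln(|x_3 − x*|/|x_2 − x*|) / ln(|x_2 − x*|/|x_1 − x*|) = ln(0.00008168/0.0006694)/ln(0.0006694/0.003166) = ln(0.12202)/ln(0.211434) ≈ 1.3538.
Then |x_4 − x*| ≈ |x_3 − x*|·(|x_3 − x*|/|x_2 − x*|)^p = 0.00008168·(0.12202)^1.3538 = 0.00008168·0.0579709 ≈ 4.735e-06.

4.7e-6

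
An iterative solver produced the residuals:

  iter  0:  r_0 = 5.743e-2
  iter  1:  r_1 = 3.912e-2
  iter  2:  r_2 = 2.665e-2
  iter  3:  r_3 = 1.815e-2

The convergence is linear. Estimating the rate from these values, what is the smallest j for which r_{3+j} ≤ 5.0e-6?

Rate ρ ≈ r_3/r_2 = 1.815e-2/2.665e-2 = 0.6811.
After j more steps, r_{3+j} ≈ 1.815e-2·ρ^j; need ρ^j ≤ 5.0e-6/1.815e-2 = 0.000275482.
j ≥ ln(0.000275482)/ln(0.6811) = -8.1970/-0.38405 = 21.344.
So 22 more iterations are needed.

22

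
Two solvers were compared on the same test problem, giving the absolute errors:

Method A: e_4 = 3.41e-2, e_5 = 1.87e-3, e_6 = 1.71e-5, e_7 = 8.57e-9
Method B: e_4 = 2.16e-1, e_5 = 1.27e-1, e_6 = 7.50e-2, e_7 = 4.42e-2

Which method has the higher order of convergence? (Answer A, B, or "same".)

A

Method A: p ≈ ln(8.57e-9/1.71e-5)/ln(1.71e-5/1.87e-3) ≈ 1.62.
Method B: p ≈ ln(4.42e-2/7.50e-2)/ln(7.50e-2/1.27e-1) ≈ 1.00.
Method A has the higher order (≈1.6 vs ≈1.0).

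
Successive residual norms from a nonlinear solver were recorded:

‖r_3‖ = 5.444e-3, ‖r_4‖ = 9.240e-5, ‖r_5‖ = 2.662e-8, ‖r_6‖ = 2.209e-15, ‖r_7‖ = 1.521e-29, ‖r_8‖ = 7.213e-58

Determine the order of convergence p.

2

Consecutive ratios: ‖r_8‖/‖r_7‖ = 7.213e-58/1.521e-29 = 4.74227e-29, ‖r_7‖/‖r_6‖ = 1.521e-29/2.209e-15 = 6.88547e-15.
p ≈ ln(4.74227e-29)/ln(6.88547e-15) = -65.2185/-32.6094 ≈ 2.00.
So the convergence is quadratic (order 2).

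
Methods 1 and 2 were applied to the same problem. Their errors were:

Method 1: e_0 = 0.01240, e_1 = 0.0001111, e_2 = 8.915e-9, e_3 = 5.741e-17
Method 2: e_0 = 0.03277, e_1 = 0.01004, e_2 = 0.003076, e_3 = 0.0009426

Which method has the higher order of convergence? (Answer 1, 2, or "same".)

Method 1: p ≈ ln(5.741e-17/8.915e-9)/ln(8.915e-9/0.0001111) ≈ 2.00.
Method 2: p ≈ ln(0.0009426/0.003076)/ln(0.003076/0.01004) ≈ 1.00.
Method 1 has the higher order (≈2.0 vs ≈1.0).

1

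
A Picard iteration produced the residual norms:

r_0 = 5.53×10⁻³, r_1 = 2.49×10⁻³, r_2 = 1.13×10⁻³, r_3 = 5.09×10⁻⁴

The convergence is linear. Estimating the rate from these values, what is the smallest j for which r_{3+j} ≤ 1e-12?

Rate ρ ≈ r_3/r_2 = 5.09×10⁻⁴/1.13×10⁻³ = 0.4504.
After j more steps, r_{3+j} ≈ 5.09×10⁻⁴·ρ^j; need ρ^j ≤ 1e-12/5.09×10⁻⁴ = 1.96464e-09.
j ≥ ln(1.96464e-09)/ln(0.4504) = -20.0480/-0.79762 = 25.135.
So 26 more iterations are needed.

26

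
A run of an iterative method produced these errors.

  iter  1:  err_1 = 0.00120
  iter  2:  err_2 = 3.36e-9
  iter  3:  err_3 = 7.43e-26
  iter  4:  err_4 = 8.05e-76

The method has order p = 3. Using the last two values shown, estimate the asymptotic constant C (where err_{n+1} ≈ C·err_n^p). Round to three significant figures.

1.96

C ≈ err_4 / err_3^3
  = 8.05e-76 / (7.43e-26)^3
  = 8.05e-76 / 4.10172e-76 ≈ 1.9626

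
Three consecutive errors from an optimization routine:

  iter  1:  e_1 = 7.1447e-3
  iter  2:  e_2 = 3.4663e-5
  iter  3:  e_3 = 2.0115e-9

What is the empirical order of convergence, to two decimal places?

1.83

p ≈ ln(e_3/e_2) / ln(e_2/e_1)
  = ln(2.0115e-9/3.4663e-5) / ln(3.4663e-5/7.1447e-3)
  = ln(5.80302e-05) / ln(0.00485157)
  = -9.75455 / -5.32845 ≈ 1.83065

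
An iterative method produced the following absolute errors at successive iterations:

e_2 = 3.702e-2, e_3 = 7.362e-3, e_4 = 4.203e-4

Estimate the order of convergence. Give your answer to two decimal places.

p ≈ ln(e_4/e_3) / ln(e_3/e_2)
  = ln(4.203e-4/7.362e-3) / ln(7.362e-3/3.702e-2)
  = ln(0.0570905) / ln(0.198865)
  = -2.86312 / -1.61513 ≈ 1.77269

1.77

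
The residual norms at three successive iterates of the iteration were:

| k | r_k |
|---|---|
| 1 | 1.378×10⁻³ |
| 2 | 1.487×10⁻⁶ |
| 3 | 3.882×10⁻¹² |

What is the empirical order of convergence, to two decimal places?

p ≈ ln(r_3/r_2) / ln(r_2/r_1)
  = ln(3.882×10⁻¹²/1.487×10⁻⁶) / ln(1.487×10⁻⁶/1.378×10⁻³)
  = ln(2.61063e-06) / ln(0.0010791)
  = -12.85592 / -6.83163 ≈ 1.88182

1.88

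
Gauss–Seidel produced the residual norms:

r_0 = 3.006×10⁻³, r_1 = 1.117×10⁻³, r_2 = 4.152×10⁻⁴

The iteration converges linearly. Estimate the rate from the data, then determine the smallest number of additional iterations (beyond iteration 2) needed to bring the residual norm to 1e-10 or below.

16

Rate ρ ≈ r_2/r_1 = 4.152×10⁻⁴/1.117×10⁻³ = 0.3717.
After j more steps, r_{2+j} ≈ 4.152×10⁻⁴·ρ^j; need ρ^j ≤ 1e-10/4.152×10⁻⁴ = 2.40848e-07.
j ≥ ln(2.40848e-07)/ln(0.3717) = -15.2391/-0.98967 = 15.398.
So 16 more iterations are needed.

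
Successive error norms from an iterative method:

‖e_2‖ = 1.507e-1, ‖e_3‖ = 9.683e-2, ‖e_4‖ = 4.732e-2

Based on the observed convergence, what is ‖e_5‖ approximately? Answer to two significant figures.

First estimate the order: p ≈ ln(‖e_4‖/‖e_3‖) / ln(‖e_3‖/‖e_2‖) = ln(4.732e-2/9.683e-2)/ln(9.683e-2/1.507e-1) = ln(0.488692)/ln(0.642535) ≈ 1.6187.
Then ‖e_5‖ ≈ ‖e_4‖·(‖e_4‖/‖e_3‖)^p = 4.732e-2·(0.488692)^1.6187 = 4.732e-2·0.313792 ≈ 0.01485.

1.5e-2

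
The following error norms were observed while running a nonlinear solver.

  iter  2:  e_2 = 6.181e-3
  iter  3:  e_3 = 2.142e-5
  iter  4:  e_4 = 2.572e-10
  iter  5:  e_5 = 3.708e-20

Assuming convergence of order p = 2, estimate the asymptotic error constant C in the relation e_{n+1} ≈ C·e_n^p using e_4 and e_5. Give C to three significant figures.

0.561

C ≈ e_5 / e_4^2
  = 3.708e-20 / (2.572e-10)^2
  = 3.708e-20 / 6.61518e-20 ≈ 0.56053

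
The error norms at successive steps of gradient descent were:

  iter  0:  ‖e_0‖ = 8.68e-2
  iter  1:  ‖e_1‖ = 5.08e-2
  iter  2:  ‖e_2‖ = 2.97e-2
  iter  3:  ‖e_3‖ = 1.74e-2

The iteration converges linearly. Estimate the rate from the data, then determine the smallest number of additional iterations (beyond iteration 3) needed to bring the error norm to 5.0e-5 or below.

11

Rate ρ ≈ ‖e_3‖/‖e_2‖ = 1.74e-2/2.97e-2 = 0.5859.
After j more steps, ‖e_{3+j}‖ ≈ 1.74e-2·ρ^j; need ρ^j ≤ 5.0e-5/1.74e-2 = 0.00287356.
j ≥ ln(0.00287356)/ln(0.5859) = -5.8522/-0.53461 = 10.947.
So 11 more iterations are needed.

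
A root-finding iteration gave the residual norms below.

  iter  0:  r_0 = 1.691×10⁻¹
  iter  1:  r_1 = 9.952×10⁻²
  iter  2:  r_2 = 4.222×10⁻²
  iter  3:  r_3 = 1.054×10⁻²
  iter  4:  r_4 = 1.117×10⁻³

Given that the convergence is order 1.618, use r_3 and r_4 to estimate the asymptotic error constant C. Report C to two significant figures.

C ≈ r_4 / r_3^1.618
  = 1.117×10⁻³ / (1.054×10⁻²)^1.618
  = 1.117×10⁻³ / 0.000632348 ≈ 1.7664

1.8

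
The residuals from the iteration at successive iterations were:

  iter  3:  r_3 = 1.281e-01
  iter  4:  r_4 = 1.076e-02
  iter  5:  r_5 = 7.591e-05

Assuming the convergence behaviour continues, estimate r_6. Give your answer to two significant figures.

3.8e-9

First estimate the order: p ≈ ln(r_5/r_4) / ln(r_4/r_3) = ln(7.591e-05/1.076e-02)/ln(1.076e-02/1.281e-01) = ln(0.00705483)/ln(0.0839969) ≈ 2.0000.
Then r_6 ≈ r_5·(r_5/r_4)^p = 7.591e-05·(0.00705483)^2.0000 = 7.591e-05·4.97706e-05 ≈ 3.778e-09.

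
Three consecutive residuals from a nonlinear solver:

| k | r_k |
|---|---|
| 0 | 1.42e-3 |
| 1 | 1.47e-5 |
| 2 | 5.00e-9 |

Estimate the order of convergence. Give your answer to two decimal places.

1.75

p ≈ ln(r_2/r_1) / ln(r_1/r_0)
  = ln(5.00e-9/1.47e-5) / ln(1.47e-5/1.42e-3)
  = ln(0.000340136) / ln(0.0103521)
  = -7.98617 / -4.57057 ≈ 1.74730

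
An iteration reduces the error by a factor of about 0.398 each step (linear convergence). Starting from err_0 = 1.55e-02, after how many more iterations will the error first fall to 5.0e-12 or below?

After k steps, err_k ≈ 1.55e-02·0.398^k.
Need 0.398^k ≤ 5.0e-12/1.55e-02 = 3.22581e-10.
k ≥ ln(3.22581e-10)/ln(0.398) = -21.8547/-0.92130 = 23.722.
Smallest integer k = 24.

24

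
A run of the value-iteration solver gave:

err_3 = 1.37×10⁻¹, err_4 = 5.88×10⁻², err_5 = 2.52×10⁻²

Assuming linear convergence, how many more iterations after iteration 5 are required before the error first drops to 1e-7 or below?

Rate ρ ≈ err_5/err_4 = 2.52×10⁻²/5.88×10⁻² = 0.4286.
After j more steps, err_{5+j} ≈ 2.52×10⁻²·ρ^j; need ρ^j ≤ 1e-7/2.52×10⁻² = 3.96825e-06.
j ≥ ln(3.96825e-06)/ln(0.4286) = -12.4372/-0.84723 = 14.680.
So 15 more iterations are needed.

15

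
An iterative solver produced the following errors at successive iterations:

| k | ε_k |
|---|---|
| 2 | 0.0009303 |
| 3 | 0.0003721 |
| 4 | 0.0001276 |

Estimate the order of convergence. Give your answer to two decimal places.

1.17

p ≈ ln(ε_4/ε_3) / ln(ε_3/ε_2)
  = ln(0.0001276/0.0003721) / ln(0.0003721/0.0009303)
  = ln(0.342919) / ln(0.399979)
  = -1.07026 / -0.91634 ≈ 1.16797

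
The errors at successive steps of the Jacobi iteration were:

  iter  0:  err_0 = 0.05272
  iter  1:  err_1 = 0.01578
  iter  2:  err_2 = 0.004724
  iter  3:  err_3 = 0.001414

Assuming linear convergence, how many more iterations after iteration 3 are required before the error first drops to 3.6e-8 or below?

Rate ρ ≈ err_3/err_2 = 0.001414/0.004724 = 0.2993.
After j more steps, err_{3+j} ≈ 0.001414·ρ^j; need ρ^j ≤ 3.6e-8/0.001414 = 2.54597e-05.
j ≥ ln(2.54597e-05)/ln(0.2993) = -10.5784/-1.20631 = 8.769.
So 9 more iterations are needed.

9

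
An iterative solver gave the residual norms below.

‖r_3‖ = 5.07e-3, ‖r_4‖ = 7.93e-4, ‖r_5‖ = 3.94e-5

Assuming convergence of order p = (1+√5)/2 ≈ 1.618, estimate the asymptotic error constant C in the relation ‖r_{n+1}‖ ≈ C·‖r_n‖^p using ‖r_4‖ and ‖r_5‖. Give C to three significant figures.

4.10

C ≈ ‖r_5‖ / ‖r_4‖^1.618
  = 3.94e-5 / (7.93e-4)^1.618
  = 3.94e-5 / 9.61665e-06 ≈ 4.0971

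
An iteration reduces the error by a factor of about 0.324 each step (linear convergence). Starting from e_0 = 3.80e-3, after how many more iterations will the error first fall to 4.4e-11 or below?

After k steps, e_k ≈ 3.80e-3·0.324^k.
Need 0.324^k ≤ 4.4e-11/3.80e-3 = 1.15789e-08.
k ≥ ln(1.15789e-08)/ln(0.324) = -18.2741/-1.12701 = 16.215.
Smallest integer k = 17.

17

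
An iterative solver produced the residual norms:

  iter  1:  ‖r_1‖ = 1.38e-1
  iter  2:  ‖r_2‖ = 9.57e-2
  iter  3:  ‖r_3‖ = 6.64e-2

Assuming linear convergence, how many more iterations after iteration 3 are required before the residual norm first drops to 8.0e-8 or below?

Rate ρ ≈ ‖r_3‖/‖r_2‖ = 6.64e-2/9.57e-2 = 0.6938.
After j more steps, ‖r_{3+j}‖ ≈ 6.64e-2·ρ^j; need ρ^j ≤ 8.0e-8/6.64e-2 = 1.20482e-06.
j ≥ ln(1.20482e-06)/ln(0.6938) = -13.6292/-0.36557 = 37.282.
So 38 more iterations are needed.

38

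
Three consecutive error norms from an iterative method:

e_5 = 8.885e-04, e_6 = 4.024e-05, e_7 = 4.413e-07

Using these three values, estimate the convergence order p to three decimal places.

p ≈ ln(e_7/e_6) / ln(e_6/e_5)
  = ln(4.413e-07/4.024e-05) / ln(4.024e-05/8.885e-04)
  = ln(0.0109667) / ln(0.0452898)
  = -4.512892 / -3.094673 ≈ 1.458277

1.458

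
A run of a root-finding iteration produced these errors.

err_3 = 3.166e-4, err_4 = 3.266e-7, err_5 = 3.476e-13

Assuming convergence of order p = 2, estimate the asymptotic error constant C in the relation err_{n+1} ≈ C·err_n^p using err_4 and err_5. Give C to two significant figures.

3.3

C ≈ err_5 / err_4^2
  = 3.476e-13 / (3.266e-7)^2
  = 3.476e-13 / 1.06668e-13 ≈ 3.2587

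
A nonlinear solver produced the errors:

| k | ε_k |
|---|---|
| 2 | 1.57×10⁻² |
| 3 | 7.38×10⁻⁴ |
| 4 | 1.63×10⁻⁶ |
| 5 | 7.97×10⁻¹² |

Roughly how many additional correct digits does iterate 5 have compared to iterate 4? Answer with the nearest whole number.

Digits gained ≈ log₁₀(ε_4/ε_5) = log₁₀(1.63×10⁻⁶/7.97×10⁻¹²) = log₁₀(204517) ≈ 5.311.

5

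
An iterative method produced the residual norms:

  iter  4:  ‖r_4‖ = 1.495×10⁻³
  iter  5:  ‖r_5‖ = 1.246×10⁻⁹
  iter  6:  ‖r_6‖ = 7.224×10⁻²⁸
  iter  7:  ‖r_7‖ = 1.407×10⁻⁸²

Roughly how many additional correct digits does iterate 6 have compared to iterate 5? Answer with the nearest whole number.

Digits gained ≈ log₁₀(‖r_5‖/‖r_6‖) = log₁₀(1.246×10⁻⁹/7.224×10⁻²⁸) = log₁₀(1.72481e+18) ≈ 18.237.

18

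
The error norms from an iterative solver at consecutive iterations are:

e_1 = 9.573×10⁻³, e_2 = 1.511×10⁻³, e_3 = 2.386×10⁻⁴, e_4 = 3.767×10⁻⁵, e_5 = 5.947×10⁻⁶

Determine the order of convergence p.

1

Consecutive ratios: e_5/e_4 = 5.947×10⁻⁶/3.767×10⁻⁵ = 0.157871, e_4/e_3 = 3.767×10⁻⁵/2.386×10⁻⁴ = 0.157879.
p ≈ ln(0.157871)/ln(0.157879) = -1.8460/-1.8459 ≈ 1.00.
So the convergence is linear (order 1).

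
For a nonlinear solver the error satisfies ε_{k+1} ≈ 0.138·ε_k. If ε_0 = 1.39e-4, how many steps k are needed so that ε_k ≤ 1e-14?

After k steps, ε_k ≈ 1.39e-4·0.138^k.
Need 0.138^k ≤ 1e-14/1.39e-4 = 7.19424e-11.
k ≥ ln(7.19424e-11)/ln(0.138) = -23.3552/-1.98050 = 11.793.
Smallest integer k = 12.

12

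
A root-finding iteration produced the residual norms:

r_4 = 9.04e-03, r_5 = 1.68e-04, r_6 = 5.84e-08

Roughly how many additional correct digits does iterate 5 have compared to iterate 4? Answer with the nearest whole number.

2

Digits gained ≈ log₁₀(r_4/r_5) = log₁₀(9.04e-03/1.68e-04) = log₁₀(53.8095) ≈ 1.731.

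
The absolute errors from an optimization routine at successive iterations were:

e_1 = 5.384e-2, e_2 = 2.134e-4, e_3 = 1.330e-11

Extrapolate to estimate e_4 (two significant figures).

First estimate the order: p ≈ ln(e_3/e_2) / ln(e_2/e_1) = ln(1.330e-11/2.134e-4)/ln(2.134e-4/5.384e-2) = ln(6.23243e-08)/ln(0.0039636) ≈ 2.9998.
Then e_4 ≈ e_3·(e_3/e_2)^p = 1.330e-11·(6.23243e-08)^2.9998 = 1.330e-11·2.42892e-22 ≈ 3.23e-33.

3.2e-33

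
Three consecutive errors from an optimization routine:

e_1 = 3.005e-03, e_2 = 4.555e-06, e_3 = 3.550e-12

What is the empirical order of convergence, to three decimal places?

2.167

p ≈ ln(e_3/e_2) / ln(e_2/e_1)
  = ln(3.550e-12/4.555e-06) / ln(4.555e-06/3.005e-03)
  = ln(7.79363e-07) / ln(0.00151581)
  = -14.064789 / -6.491805 ≈ 2.166545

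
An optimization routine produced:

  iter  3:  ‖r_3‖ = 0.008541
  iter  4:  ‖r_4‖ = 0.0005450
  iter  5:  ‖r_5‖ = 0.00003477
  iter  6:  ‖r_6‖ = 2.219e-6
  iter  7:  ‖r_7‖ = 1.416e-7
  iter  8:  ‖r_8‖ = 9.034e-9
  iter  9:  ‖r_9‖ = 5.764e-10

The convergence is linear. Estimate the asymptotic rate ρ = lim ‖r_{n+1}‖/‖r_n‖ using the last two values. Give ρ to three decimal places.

ρ ≈ ‖r_9‖/‖r_8‖ = 5.764e-10/9.034e-9 = 0.06380

0.064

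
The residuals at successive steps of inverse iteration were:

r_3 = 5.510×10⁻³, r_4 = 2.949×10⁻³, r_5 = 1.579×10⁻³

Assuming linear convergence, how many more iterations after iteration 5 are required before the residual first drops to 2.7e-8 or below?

18

Rate ρ ≈ r_5/r_4 = 1.579×10⁻³/2.949×10⁻³ = 0.5354.
After j more steps, r_{5+j} ≈ 1.579×10⁻³·ρ^j; need ρ^j ≤ 2.7e-8/1.579×10⁻³ = 1.70994e-05.
j ≥ ln(1.70994e-05)/ln(0.5354) = -10.9765/-0.62474 = 17.570.
So 18 more iterations are needed.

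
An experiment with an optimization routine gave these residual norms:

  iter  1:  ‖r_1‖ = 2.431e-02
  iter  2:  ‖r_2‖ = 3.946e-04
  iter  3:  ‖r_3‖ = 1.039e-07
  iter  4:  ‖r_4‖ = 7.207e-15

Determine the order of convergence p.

Consecutive ratios: ‖r_4‖/‖r_3‖ = 7.207e-15/1.039e-07 = 6.93648e-08, ‖r_3‖/‖r_2‖ = 1.039e-07/3.946e-04 = 0.000263305.
p ≈ ln(6.93648e-08)/ln(0.000263305) = -16.4839/-8.2422 ≈ 2.00.
So the convergence is quadratic (order 2).

2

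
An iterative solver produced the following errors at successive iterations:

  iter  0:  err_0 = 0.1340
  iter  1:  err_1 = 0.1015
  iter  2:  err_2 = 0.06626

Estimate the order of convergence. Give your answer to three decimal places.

1.535

p ≈ ln(err_2/err_1) / ln(err_1/err_0)
  = ln(0.06626/0.1015) / ln(0.1015/0.1340)
  = ln(0.652808) / ln(0.757463)
  = -0.426472 / -0.277781 ≈ 1.535281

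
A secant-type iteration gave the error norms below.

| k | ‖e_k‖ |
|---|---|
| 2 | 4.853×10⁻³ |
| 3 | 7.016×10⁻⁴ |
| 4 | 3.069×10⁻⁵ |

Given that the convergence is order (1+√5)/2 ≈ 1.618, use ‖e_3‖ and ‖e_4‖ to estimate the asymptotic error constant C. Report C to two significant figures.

3.9

C ≈ ‖e_4‖ / ‖e_3‖^1.618
  = 3.069×10⁻⁵ / (7.016×10⁻⁴)^1.618
  = 3.069×10⁻⁵ / 7.88811e-06 ≈ 3.8907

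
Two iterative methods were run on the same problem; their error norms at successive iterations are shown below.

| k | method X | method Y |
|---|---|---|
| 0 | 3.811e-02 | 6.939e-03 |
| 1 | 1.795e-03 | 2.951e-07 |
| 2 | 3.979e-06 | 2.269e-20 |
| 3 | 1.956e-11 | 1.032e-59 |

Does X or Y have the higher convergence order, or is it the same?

Y

Method X: p ≈ ln(1.956e-11/3.979e-06)/ln(3.979e-06/1.795e-03) ≈ 2.00.
Method Y: p ≈ ln(1.032e-59/2.269e-20)/ln(2.269e-20/2.951e-07) ≈ 3.00.
Method Y has the higher order (≈3.0 vs ≈2.0).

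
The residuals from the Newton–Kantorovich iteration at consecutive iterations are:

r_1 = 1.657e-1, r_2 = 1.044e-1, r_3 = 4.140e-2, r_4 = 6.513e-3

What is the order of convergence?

Consecutive ratios: r_4/r_3 = 6.513e-3/4.140e-2 = 0.157319, r_3/r_2 = 4.140e-2/1.044e-1 = 0.396552.
p ≈ ln(0.157319)/ln(0.396552) = -1.8495/-0.9249 ≈ 2.00.
So the convergence is quadratic (order 2).

2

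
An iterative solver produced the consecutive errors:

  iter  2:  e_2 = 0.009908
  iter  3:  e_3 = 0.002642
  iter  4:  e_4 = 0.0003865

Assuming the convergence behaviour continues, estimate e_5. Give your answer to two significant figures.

2.4e-5

First estimate the order: p ≈ ln(e_4/e_3) / ln(e_3/e_2) = ln(0.0003865/0.002642)/ln(0.002642/0.009908) = ln(0.146291)/ln(0.266653) ≈ 1.4542.
Then e_5 ≈ e_4·(e_4/e_3)^p = 0.0003865·(0.146291)^1.4542 = 0.0003865·0.0611026 ≈ 2.362e-05.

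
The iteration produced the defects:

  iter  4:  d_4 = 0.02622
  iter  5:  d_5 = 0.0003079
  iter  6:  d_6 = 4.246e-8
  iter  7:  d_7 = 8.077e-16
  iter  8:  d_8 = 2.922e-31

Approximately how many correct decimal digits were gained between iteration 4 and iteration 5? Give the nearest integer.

2

Digits gained ≈ log₁₀(d_4/d_5) = log₁₀(0.02622/0.0003079) = log₁₀(85.1575) ≈ 1.930.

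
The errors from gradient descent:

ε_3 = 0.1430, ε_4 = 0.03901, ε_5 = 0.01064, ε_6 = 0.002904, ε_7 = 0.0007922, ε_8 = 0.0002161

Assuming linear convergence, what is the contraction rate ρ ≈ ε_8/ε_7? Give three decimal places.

0.273

ρ ≈ ε_8/ε_7 = 0.0002161/0.0007922 = 0.27278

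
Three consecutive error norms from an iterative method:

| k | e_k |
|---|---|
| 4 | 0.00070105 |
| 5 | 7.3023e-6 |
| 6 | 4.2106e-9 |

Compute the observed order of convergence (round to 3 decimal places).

1.634

p ≈ ln(e_6/e_5) / ln(e_5/e_4)
  = ln(4.2106e-9/7.3023e-6) / ln(7.3023e-6/0.00070105)
  = ln(0.000576613) / ln(0.0104162)
  = -7.458339 / -4.564393 ≈ 1.634026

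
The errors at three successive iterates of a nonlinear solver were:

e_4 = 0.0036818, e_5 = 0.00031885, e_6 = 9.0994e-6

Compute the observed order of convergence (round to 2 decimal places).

p ≈ ln(e_6/e_5) / ln(e_5/e_4)
  = ln(9.0994e-6/0.00031885) / ln(0.00031885/0.0036818)
  = ln(0.0285382) / ln(0.0866017)
  = -3.55651 / -2.44644 ≈ 1.45375

1.45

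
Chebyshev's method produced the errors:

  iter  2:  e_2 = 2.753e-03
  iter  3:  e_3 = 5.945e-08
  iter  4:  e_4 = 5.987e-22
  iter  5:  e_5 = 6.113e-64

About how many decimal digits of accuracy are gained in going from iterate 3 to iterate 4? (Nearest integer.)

Digits gained ≈ log₁₀(e_3/e_4) = log₁₀(5.945e-08/5.987e-22) = log₁₀(9.92985e+13) ≈ 13.997.

14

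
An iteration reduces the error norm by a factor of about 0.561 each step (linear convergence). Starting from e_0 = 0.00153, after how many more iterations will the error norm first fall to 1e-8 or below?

21

After k steps, e_k ≈ 0.00153·0.561^k.
Need 0.561^k ≤ 1e-8/0.00153 = 6.53595e-06.
k ≥ ln(6.53595e-06)/ln(0.561) = -11.9382/-0.57803 = 20.653.
Smallest integer k = 21.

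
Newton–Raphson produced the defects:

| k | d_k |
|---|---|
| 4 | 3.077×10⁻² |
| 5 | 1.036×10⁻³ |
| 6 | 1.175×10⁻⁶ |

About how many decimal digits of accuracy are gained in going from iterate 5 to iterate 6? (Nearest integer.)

3

Digits gained ≈ log₁₀(d_5/d_6) = log₁₀(1.036×10⁻³/1.175×10⁻⁶) = log₁₀(881.702) ≈ 2.945.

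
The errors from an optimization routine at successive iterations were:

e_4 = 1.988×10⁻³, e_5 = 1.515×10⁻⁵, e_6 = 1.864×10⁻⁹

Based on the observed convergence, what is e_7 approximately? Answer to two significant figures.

First estimate the order: p ≈ ln(e_6/e_5) / ln(e_5/e_4) = ln(1.864×10⁻⁹/1.515×10⁻⁵)/ln(1.515×10⁻⁵/1.988×10⁻³) = ln(0.000123036)/ln(0.00762072) ≈ 1.8461.
Then e_7 ≈ e_6·(e_6/e_5)^p = 1.864×10⁻⁹·(0.000123036)^1.8461 = 1.864×10⁻⁹·6.05074e-08 ≈ 1.128e-16.

1.1e-16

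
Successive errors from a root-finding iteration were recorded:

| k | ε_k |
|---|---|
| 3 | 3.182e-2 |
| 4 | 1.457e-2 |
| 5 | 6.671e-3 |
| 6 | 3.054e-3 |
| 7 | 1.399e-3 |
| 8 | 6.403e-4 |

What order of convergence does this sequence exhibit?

1

Consecutive ratios: ε_8/ε_7 = 6.403e-4/1.399e-3 = 0.457684, ε_7/ε_6 = 1.399e-3/3.054e-3 = 0.458088.
p ≈ ln(0.457684)/ln(0.458088) = -0.7816/-0.7807 ≈ 1.00.
So the convergence is linear (order 1).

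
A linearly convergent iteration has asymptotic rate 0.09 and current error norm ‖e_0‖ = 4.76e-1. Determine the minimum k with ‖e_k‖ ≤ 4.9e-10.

9

After k steps, ‖e_k‖ ≈ 4.76e-1·0.09^k.
Need 0.09^k ≤ 4.9e-10/4.76e-1 = 1.02941e-09.
k ≥ ln(1.02941e-09)/ln(0.09) = -20.6943/-2.40795 = 8.594.
Smallest integer k = 9.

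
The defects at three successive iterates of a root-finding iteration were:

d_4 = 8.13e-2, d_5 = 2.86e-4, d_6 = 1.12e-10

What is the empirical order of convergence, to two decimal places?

p ≈ ln(d_6/d_5) / ln(d_5/d_4)
  = ln(1.12e-10/2.86e-4) / ln(2.86e-4/8.13e-2)
  = ln(3.91608e-07) / ln(0.00351784)
  = -14.75300 / -5.64991 ≈ 2.61119

2.61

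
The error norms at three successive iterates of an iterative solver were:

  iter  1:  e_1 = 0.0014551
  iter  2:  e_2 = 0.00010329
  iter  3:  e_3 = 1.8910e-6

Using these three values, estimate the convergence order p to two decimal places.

1.51

p ≈ ln(e_3/e_2) / ln(e_2/e_1)
  = ln(1.8910e-6/0.00010329) / ln(0.00010329/0.0014551)
  = ln(0.0183077) / ln(0.0709848)
  = -4.00043 / -2.64529 ≈ 1.51228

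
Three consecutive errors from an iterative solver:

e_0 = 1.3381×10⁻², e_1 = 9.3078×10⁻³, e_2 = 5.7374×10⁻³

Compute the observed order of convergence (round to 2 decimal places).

1.33

p ≈ ln(e_2/e_1) / ln(e_1/e_0)
  = ln(5.7374×10⁻³/9.3078×10⁻³) / ln(9.3078×10⁻³/1.3381×10⁻²)
  = ln(0.616408) / ln(0.695598)
  = -0.48385 / -0.36298 ≈ 1.33299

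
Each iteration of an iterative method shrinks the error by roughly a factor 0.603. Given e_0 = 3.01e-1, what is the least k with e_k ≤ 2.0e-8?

33

After k steps, e_k ≈ 3.01e-1·0.603^k.
Need 0.603^k ≤ 2.0e-8/3.01e-1 = 6.64452e-08.
k ≥ ln(6.64452e-08)/ln(0.603) = -16.5269/-0.50584 = 32.672.
Smallest integer k = 33.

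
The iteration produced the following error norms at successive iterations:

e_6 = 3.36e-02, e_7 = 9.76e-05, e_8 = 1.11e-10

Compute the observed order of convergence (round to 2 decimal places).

2.34

p ≈ ln(e_8/e_7) / ln(e_7/e_6)
  = ln(1.11e-10/9.76e-05) / ln(9.76e-05/3.36e-02)
  = ln(1.1373e-06) / ln(0.00290476)
  = -13.68685 / -5.84140 ≈ 2.34308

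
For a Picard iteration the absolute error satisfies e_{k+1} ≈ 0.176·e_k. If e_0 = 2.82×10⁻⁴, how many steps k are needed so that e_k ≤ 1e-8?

6

After k steps, e_k ≈ 2.82×10⁻⁴·0.176^k.
Need 0.176^k ≤ 1e-8/2.82×10⁻⁴ = 3.5461e-05.
k ≥ ln(3.5461e-05)/ln(0.176) = -10.2471/-1.73727 = 5.898.
Smallest integer k = 6.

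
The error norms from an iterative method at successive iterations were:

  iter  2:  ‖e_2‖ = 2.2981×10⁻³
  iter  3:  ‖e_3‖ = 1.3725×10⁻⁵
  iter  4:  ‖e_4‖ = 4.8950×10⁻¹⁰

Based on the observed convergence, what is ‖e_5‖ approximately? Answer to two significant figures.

6.2e-19

First estimate the order: p ≈ ln(‖e_4‖/‖e_3‖) / ln(‖e_3‖/‖e_2‖) = ln(4.8950×10⁻¹⁰/1.3725×10⁻⁵)/ln(1.3725×10⁻⁵/2.2981×10⁻³) = ln(3.56648e-05)/ln(0.00597232) ≈ 2.0000.
Then ‖e_5‖ ≈ ‖e_4‖·(‖e_4‖/‖e_3‖)^p = 4.8950×10⁻¹⁰·(3.56648e-05)^2.0000 = 4.8950×10⁻¹⁰·1.27198e-09 ≈ 6.226e-19.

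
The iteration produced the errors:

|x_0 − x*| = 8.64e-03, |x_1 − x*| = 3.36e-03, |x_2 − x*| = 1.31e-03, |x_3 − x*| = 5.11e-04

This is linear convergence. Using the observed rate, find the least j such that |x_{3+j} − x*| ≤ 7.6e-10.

15

Rate ρ ≈ |x_3 − x*|/|x_2 − x*| = 5.11e-04/1.31e-03 = 0.3901.
After j more steps, |x_{3+j} − x*| ≈ 5.11e-04·ρ^j; need ρ^j ≤ 7.6e-10/5.11e-04 = 1.48728e-06.
j ≥ ln(1.48728e-06)/ln(0.3901) = -13.4186/-0.94135 = 14.255.
So 15 more iterations are needed.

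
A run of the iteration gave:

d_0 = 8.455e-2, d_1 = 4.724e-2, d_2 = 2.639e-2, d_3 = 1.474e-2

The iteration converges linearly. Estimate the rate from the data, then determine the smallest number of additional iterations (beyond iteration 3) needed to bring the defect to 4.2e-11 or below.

34

Rate ρ ≈ d_3/d_2 = 1.474e-2/2.639e-2 = 0.5585.
After j more steps, d_{3+j} ≈ 1.474e-2·ρ^j; need ρ^j ≤ 4.2e-11/1.474e-2 = 2.84939e-09.
j ≥ ln(2.84939e-09)/ln(0.5585) = -19.6762/-0.58250 = 33.779.
So 34 more iterations are needed.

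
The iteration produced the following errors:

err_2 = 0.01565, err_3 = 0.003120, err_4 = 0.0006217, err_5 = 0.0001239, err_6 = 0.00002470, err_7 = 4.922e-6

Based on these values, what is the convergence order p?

Consecutive ratios: err_7/err_6 = 4.922e-6/0.00002470 = 0.199271, err_6/err_5 = 0.00002470/0.0001239 = 0.199354.
p ≈ ln(0.199271)/ln(0.199354) = -1.6131/-1.6127 ≈ 1.00.
So the convergence is linear (order 1).

1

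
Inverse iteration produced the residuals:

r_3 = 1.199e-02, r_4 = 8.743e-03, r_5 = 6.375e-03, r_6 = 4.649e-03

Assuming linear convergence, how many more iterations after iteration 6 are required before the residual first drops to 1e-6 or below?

27

Rate ρ ≈ r_6/r_5 = 4.649e-03/6.375e-03 = 0.7293.
After j more steps, r_{6+j} ≈ 4.649e-03·ρ^j; need ρ^j ≤ 1e-6/4.649e-03 = 0.0002151.
j ≥ ln(0.0002151)/ln(0.7293) = -8.4444/-0.31567 = 26.751.
So 27 more iterations are needed.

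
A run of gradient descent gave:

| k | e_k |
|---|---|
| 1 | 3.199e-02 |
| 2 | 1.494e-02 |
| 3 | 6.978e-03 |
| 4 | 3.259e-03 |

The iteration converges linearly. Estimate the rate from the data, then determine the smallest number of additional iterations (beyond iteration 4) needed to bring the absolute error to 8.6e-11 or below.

Rate ρ ≈ e_4/e_3 = 3.259e-03/6.978e-03 = 0.4670.
After j more steps, e_{4+j} ≈ 3.259e-03·ρ^j; need ρ^j ≤ 8.6e-11/3.259e-03 = 2.63885e-08.
j ≥ ln(2.63885e-08)/ln(0.4670) = -17.4503/-0.76143 = 22.918.
So 23 more iterations are needed.

23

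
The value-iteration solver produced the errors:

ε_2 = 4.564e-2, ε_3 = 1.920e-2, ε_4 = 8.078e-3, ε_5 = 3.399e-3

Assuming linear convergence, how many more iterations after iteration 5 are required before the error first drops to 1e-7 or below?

Rate ρ ≈ ε_5/ε_4 = 3.399e-3/8.078e-3 = 0.4208.
After j more steps, ε_{5+j} ≈ 3.399e-3·ρ^j; need ρ^j ≤ 1e-7/3.399e-3 = 2.94204e-05.
j ≥ ln(2.94204e-05)/ln(0.4208) = -10.4338/-0.86560 = 12.054.
So 13 more iterations are needed.

13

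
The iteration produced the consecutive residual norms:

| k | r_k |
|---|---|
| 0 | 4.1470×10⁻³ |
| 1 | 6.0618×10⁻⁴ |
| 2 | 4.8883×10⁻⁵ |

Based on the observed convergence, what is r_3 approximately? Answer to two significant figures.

1.8e-6

First estimate the order: p ≈ ln(r_2/r_1) / ln(r_1/r_0) = ln(4.8883×10⁻⁵/6.0618×10⁻⁴)/ln(6.0618×10⁻⁴/4.1470×10⁻³) = ln(0.0806411)/ln(0.146173) ≈ 1.3093.
Then r_3 ≈ r_2·(r_2/r_1)^p = 4.8883×10⁻⁵·(0.0806411)^1.3093 = 4.8883×10⁻⁵·0.037013 ≈ 1.809e-06.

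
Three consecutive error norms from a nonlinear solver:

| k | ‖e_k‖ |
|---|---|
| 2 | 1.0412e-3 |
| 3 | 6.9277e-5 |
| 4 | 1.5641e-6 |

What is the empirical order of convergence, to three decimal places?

1.399

p ≈ ln(‖e_4‖/‖e_3‖) / ln(‖e_3‖/‖e_2‖)
  = ln(1.5641e-6/6.9277e-5) / ln(6.9277e-5/1.0412e-3)
  = ln(0.0225775) / ln(0.0665357)
  = -3.790801 / -2.710017 ≈ 1.398811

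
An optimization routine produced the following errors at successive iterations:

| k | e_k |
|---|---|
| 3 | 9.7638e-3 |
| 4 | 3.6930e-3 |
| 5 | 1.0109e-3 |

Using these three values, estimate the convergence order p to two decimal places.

p ≈ ln(e_5/e_4) / ln(e_4/e_3)
  = ln(1.0109e-3/3.6930e-3) / ln(3.6930e-3/9.7638e-3)
  = ln(0.273734) / ln(0.378234)
  = -1.29560 / -0.97224 ≈ 1.33259

1.33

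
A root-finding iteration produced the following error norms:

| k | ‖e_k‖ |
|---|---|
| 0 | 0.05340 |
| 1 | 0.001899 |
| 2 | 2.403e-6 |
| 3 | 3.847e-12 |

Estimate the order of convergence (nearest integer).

2

Consecutive ratios: ‖e_3‖/‖e_2‖ = 3.847e-12/2.403e-6 = 1.60092e-06, ‖e_2‖/‖e_1‖ = 2.403e-6/0.001899 = 0.0012654.
p ≈ ln(1.60092e-06)/ln(0.0012654) = -13.3449/-6.6724 ≈ 2.00.
So the convergence is quadratic (order 2).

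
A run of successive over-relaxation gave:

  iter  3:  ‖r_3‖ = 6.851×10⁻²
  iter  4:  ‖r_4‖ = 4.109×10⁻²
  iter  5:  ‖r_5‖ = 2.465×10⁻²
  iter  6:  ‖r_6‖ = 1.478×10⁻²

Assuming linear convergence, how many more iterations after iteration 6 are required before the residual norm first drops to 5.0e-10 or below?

34

Rate ρ ≈ ‖r_6‖/‖r_5‖ = 1.478×10⁻²/2.465×10⁻² = 0.5996.
After j more steps, ‖r_{6+j}‖ ≈ 1.478×10⁻²·ρ^j; need ρ^j ≤ 5.0e-10/1.478×10⁻² = 3.38295e-08.
j ≥ ln(3.38295e-08)/ln(0.5996) = -17.2019/-0.51149 = 33.631.
So 34 more iterations are needed.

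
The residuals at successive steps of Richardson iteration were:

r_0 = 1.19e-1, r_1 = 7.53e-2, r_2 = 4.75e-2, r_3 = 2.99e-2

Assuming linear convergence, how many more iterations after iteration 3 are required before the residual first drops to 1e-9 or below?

Rate ρ ≈ r_3/r_2 = 2.99e-2/4.75e-2 = 0.6295.
After j more steps, r_{3+j} ≈ 2.99e-2·ρ^j; need ρ^j ≤ 1e-9/2.99e-2 = 3.34448e-08.
j ≥ ln(3.34448e-08)/ln(0.6295) = -17.2134/-0.46283 = 37.192.
So 38 more iterations are needed.

38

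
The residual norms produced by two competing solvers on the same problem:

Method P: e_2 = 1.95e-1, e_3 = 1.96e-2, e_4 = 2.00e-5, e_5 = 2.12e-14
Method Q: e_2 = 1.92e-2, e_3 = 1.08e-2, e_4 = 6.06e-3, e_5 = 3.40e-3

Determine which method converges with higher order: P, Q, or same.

Method P: p ≈ ln(2.12e-14/2.00e-5)/ln(2.00e-5/1.96e-2) ≈ 3.00.
Method Q: p ≈ ln(3.40e-3/6.06e-3)/ln(6.06e-3/1.08e-2) ≈ 1.00.
Method P has the higher order (≈3.0 vs ≈1.0).

P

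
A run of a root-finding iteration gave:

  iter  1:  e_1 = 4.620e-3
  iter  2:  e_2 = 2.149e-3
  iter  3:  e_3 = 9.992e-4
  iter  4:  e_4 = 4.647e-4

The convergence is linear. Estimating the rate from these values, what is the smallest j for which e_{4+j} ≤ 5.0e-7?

Rate ρ ≈ e_4/e_3 = 4.647e-4/9.992e-4 = 0.4651.
After j more steps, e_{4+j} ≈ 4.647e-4·ρ^j; need ρ^j ≤ 5.0e-7/4.647e-4 = 0.00107596.
j ≥ ln(0.00107596)/ln(0.4651) = -6.8345/-0.76550 = 8.928.
So 9 more iterations are needed.

9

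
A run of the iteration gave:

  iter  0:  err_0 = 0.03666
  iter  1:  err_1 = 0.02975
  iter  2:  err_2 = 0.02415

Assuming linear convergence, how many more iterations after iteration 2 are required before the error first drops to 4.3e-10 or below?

86

Rate ρ ≈ err_2/err_1 = 0.02415/0.02975 = 0.8118.
After j more steps, err_{2+j} ≈ 0.02415·ρ^j; need ρ^j ≤ 4.3e-10/0.02415 = 1.78054e-08.
j ≥ ln(1.78054e-08)/ln(0.8118) = -17.8438/-0.20850 = 85.582.
So 86 more iterations are needed.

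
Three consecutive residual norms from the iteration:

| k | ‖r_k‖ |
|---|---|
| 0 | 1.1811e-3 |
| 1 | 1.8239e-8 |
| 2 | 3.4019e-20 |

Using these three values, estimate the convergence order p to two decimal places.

2.44

p ≈ ln(‖r_2‖/‖r_1‖) / ln(‖r_1‖/‖r_0‖)
  = ln(3.4019e-20/1.8239e-8) / ln(1.8239e-8/1.1811e-3)
  = ln(1.86518e-12) / ln(1.54424e-05)
  = -27.00766 / -11.07839 ≈ 2.43787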